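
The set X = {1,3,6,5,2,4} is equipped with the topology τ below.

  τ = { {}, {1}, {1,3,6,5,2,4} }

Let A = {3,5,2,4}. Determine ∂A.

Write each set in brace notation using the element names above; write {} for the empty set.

{3,6,5,2,4}

opens ⊆ A: {}; union → int = {}
complement {1,6}; its interior {1}; cl(A) = X∖{1} = {3,6,5,2,4}
boundary = {3,6,5,2,4} ∖ {} = {3,6,5,2,4}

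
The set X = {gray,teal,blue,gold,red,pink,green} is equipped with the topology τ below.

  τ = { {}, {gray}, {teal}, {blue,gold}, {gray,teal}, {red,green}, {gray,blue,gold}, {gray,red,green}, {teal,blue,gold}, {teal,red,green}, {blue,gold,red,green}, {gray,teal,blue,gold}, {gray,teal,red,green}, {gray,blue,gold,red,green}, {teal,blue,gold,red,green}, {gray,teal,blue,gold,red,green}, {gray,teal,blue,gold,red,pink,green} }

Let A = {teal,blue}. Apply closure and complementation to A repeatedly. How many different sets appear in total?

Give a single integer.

closure: X∖int(X∖A) = X∖{gray,red,green} = {teal,blue,gold,pink}
Let k=closure and c=complement:
  1. A     = {teal,blue}
  2. kA    = {teal,blue,gold,pink}
  3. cA    = {gray,gold,red,pink,green}
  4. ckA   = {gray,red,green}
  5. kcA   = {gray,blue,gold,red,pink,green}
  6. kckA  = {gray,red,pink,green}
  7. ckcA  = {teal}
  8. ckckA = {teal,blue,gold}
  9. kckcA = {teal,pink}
  10. ckckcA = {gray,blue,gold,red,green}
— saturated at 10

10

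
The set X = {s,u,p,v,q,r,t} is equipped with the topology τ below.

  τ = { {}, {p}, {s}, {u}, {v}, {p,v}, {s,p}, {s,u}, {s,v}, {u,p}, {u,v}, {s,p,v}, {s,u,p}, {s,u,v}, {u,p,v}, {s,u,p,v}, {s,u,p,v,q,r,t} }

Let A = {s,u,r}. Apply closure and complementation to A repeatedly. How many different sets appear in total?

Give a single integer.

6

complement {p,v,q,t}; its interior {p,v}; cl(A) = X∖{p,v} = {s,u,q,r,t}
With k = closure, c = complement:
  1. A     = {s,u,r}
  2. kA    = {s,u,q,r,t}
  3. cA    = {p,v,q,t}
  4. ckA   = {p,v}
  5. kcA   = {p,v,q,r,t}
  6. ckcA  = {s,u}
k, c of each give nothing new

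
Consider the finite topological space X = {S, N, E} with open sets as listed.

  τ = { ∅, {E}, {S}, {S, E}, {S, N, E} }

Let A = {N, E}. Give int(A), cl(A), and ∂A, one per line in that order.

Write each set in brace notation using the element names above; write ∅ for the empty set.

U open, U⊆A: ∅, {E}. int(A) = ⋃ = {E}
X∖A={S}, int(X∖A)={S}, hence cl(A)={N, E}
∂A: remove int from cl → {N}

int(A) = {E}
cl(A)  = {N, E}
∂A     = {N}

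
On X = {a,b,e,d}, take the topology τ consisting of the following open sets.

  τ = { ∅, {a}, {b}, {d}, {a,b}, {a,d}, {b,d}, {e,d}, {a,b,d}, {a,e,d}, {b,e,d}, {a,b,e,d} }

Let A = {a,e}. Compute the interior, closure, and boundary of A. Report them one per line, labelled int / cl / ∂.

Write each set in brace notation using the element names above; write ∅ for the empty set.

open subsets of A: ∅, {a}; so int(A) = {a}
closure: X∖int(X∖A) = X∖{b,d} = {a,e}
∂A = {a,e} minus {a} = {e}

int(A) = {a}
cl(A)  = {a,e}
∂A     = {e}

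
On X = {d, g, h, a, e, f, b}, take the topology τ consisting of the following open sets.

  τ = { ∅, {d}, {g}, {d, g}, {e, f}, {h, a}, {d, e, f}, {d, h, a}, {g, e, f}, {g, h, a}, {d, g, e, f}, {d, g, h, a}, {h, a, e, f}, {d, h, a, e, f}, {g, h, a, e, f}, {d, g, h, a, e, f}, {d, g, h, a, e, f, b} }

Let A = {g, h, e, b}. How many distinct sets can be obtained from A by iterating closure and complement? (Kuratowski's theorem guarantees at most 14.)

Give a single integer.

complement {d, a, f}; its interior {d}; cl(A) = X∖{d} = {g, h, a, e, f, b}
With k = closure, c = complement:
  1. A     = {g, h, e, b}
  2. kA    = {g, h, a, e, f, b}
  3. cA    = {d, a, f}
  4. ckA   = {d}
  5. kcA   = {d, h, a, e, f, b}
  6. kckA  = {d, b}
  7. ckcA  = {g}
  8. ckckA = {g, h, a, e, f}
  9. kckcA = {g, b}
  10. ckckcA = {d, h, a, e, f}
k, c of each give nothing new

10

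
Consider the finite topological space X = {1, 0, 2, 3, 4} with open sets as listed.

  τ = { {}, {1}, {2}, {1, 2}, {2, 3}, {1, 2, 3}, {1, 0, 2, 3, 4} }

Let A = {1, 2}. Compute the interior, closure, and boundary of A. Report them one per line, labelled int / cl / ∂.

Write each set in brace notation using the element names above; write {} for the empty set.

opens ⊆ A: {}, {2}, {1}, {1, 2}; union → int = {1, 2}
complement {0, 3, 4}; its interior {}; cl(A) = X∖{} = {1, 0, 2, 3, 4}
boundary = {1, 0, 2, 3, 4} ∖ {1, 2} = {0, 3, 4}

int(A) = {1, 2}
cl(A)  = {1, 0, 2, 3, 4}
∂A     = {0, 3, 4}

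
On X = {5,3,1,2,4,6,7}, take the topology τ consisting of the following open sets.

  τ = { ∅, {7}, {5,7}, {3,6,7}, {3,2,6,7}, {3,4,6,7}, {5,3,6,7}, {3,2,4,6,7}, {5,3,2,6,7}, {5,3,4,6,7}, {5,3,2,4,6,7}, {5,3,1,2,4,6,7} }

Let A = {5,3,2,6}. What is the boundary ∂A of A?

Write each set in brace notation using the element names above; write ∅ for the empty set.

{5,3,1,2,4,6}

U open, U⊆A: ∅. int(A) = ⋃ = ∅
X∖A={1,4,7}, int(X∖A)={7}, hence cl(A)={5,3,1,2,4,6}
∂A: remove int from cl → {5,3,1,2,4,6}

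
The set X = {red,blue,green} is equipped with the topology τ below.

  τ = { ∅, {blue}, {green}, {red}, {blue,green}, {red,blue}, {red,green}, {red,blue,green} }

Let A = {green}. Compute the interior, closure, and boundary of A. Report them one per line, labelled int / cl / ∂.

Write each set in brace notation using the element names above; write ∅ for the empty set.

open subsets of A: ∅, {green}; so int(A) = {green}
closure: X∖int(X∖A) = X∖{red,blue} = {green}
∂A = {green} minus {green} = ∅

int(A) = {green}
cl(A)  = {green}
∂A     = ∅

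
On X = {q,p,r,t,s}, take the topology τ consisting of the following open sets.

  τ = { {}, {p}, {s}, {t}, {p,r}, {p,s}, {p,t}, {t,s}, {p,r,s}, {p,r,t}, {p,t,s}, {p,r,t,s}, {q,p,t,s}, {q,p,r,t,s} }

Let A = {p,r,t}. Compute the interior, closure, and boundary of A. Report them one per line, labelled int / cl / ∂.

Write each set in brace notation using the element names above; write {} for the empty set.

int(A) = {p,r,t}
cl(A)  = {q,p,r,t}
∂A     = {q}

open subsets of A: {}, {t}, {p}, {p,r}, {p,t}, {p,r,t}; so int(A) = {p,r,t}
closure: X∖int(X∖A) = X∖{s} = {q,p,r,t}
∂A = {q,p,r,t} minus {p,r,t} = {q}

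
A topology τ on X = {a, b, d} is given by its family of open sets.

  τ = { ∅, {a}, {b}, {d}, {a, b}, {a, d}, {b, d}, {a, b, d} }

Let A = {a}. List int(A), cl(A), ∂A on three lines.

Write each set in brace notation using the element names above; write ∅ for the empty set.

int(A) = {a}
cl(A)  = {a}
∂A     = ∅

opens ⊆ A: ∅, {a}; union → int = {a}
complement {b, d}; its interior {b, d}; cl(A) = X∖{b, d} = {a}
boundary = {a} ∖ {a} = ∅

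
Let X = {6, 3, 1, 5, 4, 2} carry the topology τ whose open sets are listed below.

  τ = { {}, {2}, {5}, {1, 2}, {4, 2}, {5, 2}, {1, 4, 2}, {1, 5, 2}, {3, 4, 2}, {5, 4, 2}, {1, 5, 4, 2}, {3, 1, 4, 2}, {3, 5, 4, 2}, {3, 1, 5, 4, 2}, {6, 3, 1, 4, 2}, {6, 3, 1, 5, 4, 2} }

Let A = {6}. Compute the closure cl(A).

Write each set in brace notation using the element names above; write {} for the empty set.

complement {3, 1, 5, 4, 2}; its interior {3, 1, 5, 4, 2}; cl(A) = X∖{3, 1, 5, 4, 2} = {6}

{6}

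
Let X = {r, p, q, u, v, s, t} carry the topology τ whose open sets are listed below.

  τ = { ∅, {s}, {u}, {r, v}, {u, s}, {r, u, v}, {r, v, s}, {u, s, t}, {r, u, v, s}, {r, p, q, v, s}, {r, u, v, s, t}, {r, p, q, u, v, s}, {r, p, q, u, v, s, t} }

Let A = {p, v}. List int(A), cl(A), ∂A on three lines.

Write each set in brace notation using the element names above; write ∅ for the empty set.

int(A) = ∅
cl(A)  = {r, p, q, v}
∂A     = {r, p, q, v}

opens ⊆ A: ∅; union → int = ∅
complement {r, q, u, s, t}; its interior {u, s, t}; cl(A) = X∖{u, s, t} = {r, p, q, v}
boundary = {r, p, q, v} ∖ ∅ = {r, p, q, v}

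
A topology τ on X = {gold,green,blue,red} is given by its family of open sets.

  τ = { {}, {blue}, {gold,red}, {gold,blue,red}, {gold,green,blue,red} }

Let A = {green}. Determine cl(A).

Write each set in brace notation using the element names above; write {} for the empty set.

complement {gold,blue,red}; its interior {gold,blue,red}; cl(A) = X∖{gold,blue,red} = {green}

{green}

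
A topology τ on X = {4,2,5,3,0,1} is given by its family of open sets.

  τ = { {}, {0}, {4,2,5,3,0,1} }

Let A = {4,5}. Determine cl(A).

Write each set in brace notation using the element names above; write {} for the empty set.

{4,2,5,3,1}

closure: X∖int(X∖A) = X∖{0} = {4,2,5,3,1}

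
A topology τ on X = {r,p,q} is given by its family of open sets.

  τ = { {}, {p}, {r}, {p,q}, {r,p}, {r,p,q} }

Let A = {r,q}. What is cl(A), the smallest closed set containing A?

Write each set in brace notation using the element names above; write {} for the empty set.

{r,q}

closure: X∖int(X∖A) = X∖{p} = {r,q}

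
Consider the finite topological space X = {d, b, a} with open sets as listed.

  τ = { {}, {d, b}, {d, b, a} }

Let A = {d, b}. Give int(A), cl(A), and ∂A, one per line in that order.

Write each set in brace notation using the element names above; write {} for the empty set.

open subsets of A: {}, {d, b}; so int(A) = {d, b}
closure: X∖int(X∖A) = X∖{} = {d, b, a}
∂A = {d, b, a} minus {d, b} = {a}

int(A) = {d, b}
cl(A)  = {d, b, a}
∂A     = {a}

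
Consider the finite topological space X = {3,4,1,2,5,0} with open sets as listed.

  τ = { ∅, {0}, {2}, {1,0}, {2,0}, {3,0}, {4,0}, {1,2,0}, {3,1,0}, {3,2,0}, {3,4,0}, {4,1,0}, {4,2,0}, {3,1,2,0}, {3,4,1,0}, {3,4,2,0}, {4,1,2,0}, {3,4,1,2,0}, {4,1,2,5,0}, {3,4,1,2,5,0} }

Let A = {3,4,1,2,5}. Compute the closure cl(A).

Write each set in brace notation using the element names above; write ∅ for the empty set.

cl via duality: int({0}) = {0}, so X∖{0} = {3,4,1,2,5}

{3,4,1,2,5}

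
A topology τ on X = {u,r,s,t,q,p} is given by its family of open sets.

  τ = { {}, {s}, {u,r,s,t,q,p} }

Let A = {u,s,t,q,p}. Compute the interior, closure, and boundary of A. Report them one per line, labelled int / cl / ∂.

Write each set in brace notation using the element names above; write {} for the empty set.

int(A) = {s}
cl(A)  = {u,r,s,t,q,p}
∂A     = {u,r,t,q,p}

opens ⊆ A: {}, {s}; union → int = {s}
complement {r}; its interior {}; cl(A) = X∖{} = {u,r,s,t,q,p}
boundary = {u,r,s,t,q,p} ∖ {s} = {u,r,t,q,p}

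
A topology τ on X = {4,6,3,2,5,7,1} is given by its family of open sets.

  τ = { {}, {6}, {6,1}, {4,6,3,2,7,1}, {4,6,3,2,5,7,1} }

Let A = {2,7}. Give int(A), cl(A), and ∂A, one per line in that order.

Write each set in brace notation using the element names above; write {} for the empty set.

interior: largest open inside A is {} (from {})
cl via duality: int({4,6,3,5,1}) = {6,1}, so X∖{6,1} = {4,3,2,5,7}
cl∖int = {4,3,2,5,7}

int(A) = {}
cl(A)  = {4,3,2,5,7}
∂A     = {4,3,2,5,7}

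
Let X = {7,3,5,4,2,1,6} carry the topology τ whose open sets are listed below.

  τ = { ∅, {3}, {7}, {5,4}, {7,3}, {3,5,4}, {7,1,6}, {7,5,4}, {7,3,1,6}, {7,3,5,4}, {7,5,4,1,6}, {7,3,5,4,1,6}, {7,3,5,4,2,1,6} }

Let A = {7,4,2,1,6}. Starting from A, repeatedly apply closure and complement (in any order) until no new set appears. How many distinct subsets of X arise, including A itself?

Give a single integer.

closure: X∖int(X∖A) = X∖{3} = {7,5,4,2,1,6}
Let k=closure and c=complement:
  1. A     = {7,4,2,1,6}
  2. kA    = {7,5,4,2,1,6}
  3. cA    = {3,5}
  4. ckA   = {3}
  5. kcA   = {3,5,4,2}
  6. kckA  = {3,2}
  7. ckcA  = {7,1,6}
  8. ckckA = {7,5,4,1,6}
  9. kckcA = {7,2,1,6}
  10. ckckcA = {3,5,4}
— saturated at 10

10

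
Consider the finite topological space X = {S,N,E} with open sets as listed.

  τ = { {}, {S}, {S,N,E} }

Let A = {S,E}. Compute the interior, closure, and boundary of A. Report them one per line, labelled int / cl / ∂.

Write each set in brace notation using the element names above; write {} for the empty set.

int(A) = {S}
cl(A)  = {S,N,E}
∂A     = {N,E}

opens ⊆ A: {}, {S}; union → int = {S}
complement {N}; its interior {}; cl(A) = X∖{} = {S,N,E}
boundary = {S,N,E} ∖ {S} = {N,E}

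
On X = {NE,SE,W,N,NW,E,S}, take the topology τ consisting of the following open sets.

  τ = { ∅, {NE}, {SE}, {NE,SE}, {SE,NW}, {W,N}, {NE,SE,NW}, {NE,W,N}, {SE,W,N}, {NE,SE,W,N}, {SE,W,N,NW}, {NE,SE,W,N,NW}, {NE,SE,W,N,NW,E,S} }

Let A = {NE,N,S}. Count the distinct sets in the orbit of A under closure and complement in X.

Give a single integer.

10

cl via duality: int({SE,W,NW,E}) = {SE,NW}, so X∖{SE,NW} = {NE,W,N,E,S}
Write k for closure, c for complement:
  1. A     = {NE,N,S}
  2. kA    = {NE,W,N,E,S}
  3. cA    = {SE,W,NW,E}
  4. ckA   = {SE,NW}
  5. kcA   = {SE,W,N,NW,E,S}
  6. kckA  = {SE,NW,E,S}
  7. ckcA  = {NE}
  8. ckckA = {NE,W,N}
  9. kckcA = {NE,E,S}
  10. ckckcA = {SE,W,N,NW}
applying k or c yields no new set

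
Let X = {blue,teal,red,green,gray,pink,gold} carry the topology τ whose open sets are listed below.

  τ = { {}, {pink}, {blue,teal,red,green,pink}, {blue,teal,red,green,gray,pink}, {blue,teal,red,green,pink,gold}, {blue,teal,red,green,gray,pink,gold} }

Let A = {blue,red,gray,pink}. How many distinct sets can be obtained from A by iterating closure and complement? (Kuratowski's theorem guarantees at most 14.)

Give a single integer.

6

X∖A={teal,green,gold}, int(X∖A)={}, hence cl(A)={blue,teal,red,green,gray,pink,gold}
Orbit (k=closure, c=complement):
  1. A     = {blue,red,gray,pink}
  2. kA    = {blue,teal,red,green,gray,pink,gold}
  3. cA    = {teal,green,gold}
  4. ckA   = {}
  5. kcA   = {blue,teal,red,green,gray,gold}
  6. ckcA  = {pink}
(closed under both — stop)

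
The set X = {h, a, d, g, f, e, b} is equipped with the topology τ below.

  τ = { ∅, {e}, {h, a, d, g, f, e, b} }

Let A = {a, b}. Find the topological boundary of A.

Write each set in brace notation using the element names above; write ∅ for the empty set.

{h, a, d, g, f, b}

interior: largest open inside A is ∅ (from ∅)
cl via duality: int({h, d, g, f, e}) = {e}, so X∖{e} = {h, a, d, g, f, b}
cl∖int = {h, a, d, g, f, b}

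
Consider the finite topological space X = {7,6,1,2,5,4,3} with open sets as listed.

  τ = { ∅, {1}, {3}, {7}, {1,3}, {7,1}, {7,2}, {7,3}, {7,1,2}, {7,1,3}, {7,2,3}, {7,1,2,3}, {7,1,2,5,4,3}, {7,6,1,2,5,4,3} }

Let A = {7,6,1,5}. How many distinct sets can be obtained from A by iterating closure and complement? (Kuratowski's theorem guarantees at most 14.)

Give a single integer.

8

cl via duality: int({2,4,3}) = {3}, so X∖{3} = {7,6,1,2,5,4}
Write k for closure, c for complement:
  1. A     = {7,6,1,5}
  2. kA    = {7,6,1,2,5,4}
  3. cA    = {2,4,3}
  4. ckA   = {3}
  5. kcA   = {6,2,5,4,3}
  6. kckA  = {6,5,4,3}
  7. ckcA  = {7,1}
  8. ckckA = {7,1,2}
applying k or c yields no new set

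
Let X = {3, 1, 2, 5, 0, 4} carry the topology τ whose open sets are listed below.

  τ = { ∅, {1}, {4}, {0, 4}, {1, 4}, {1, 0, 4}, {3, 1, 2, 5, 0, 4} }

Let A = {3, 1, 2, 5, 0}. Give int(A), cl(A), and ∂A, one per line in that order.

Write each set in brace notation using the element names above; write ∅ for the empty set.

U open, U⊆A: ∅, {1}. int(A) = ⋃ = {1}
X∖A={4}, int(X∖A)={4}, hence cl(A)={3, 1, 2, 5, 0}
∂A: remove int from cl → {3, 2, 5, 0}

int(A) = {1}
cl(A)  = {3, 1, 2, 5, 0}
∂A     = {3, 2, 5, 0}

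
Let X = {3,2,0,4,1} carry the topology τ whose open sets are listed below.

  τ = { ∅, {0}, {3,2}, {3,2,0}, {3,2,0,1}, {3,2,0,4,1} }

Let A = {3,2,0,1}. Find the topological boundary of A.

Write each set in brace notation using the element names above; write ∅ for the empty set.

{4}

open subsets of A: ∅, {0}, {3,2}, {3,2,0}, {3,2,0,1}; so int(A) = {3,2,0,1}
closure: X∖int(X∖A) = X∖∅ = {3,2,0,4,1}
∂A = {3,2,0,4,1} minus {3,2,0,1} = {4}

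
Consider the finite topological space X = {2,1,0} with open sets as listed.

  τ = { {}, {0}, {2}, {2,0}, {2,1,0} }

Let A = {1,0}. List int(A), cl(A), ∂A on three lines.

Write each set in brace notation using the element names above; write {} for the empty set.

open subsets of A: {}, {0}; so int(A) = {0}
closure: X∖int(X∖A) = X∖{2} = {1,0}
∂A = {1,0} minus {0} = {1}

int(A) = {0}
cl(A)  = {1,0}
∂A     = {1}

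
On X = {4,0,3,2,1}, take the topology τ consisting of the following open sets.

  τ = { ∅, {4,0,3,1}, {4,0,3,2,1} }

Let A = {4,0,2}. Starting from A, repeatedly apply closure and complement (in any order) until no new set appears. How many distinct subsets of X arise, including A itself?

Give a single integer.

closure: X∖int(X∖A) = X∖∅ = {4,0,3,2,1}
Let k=closure and c=complement:
  1. A     = {4,0,2}
  2. kA    = {4,0,3,2,1}
  3. cA    = {3,1}
  4. ckA   = ∅
— saturated at 4

4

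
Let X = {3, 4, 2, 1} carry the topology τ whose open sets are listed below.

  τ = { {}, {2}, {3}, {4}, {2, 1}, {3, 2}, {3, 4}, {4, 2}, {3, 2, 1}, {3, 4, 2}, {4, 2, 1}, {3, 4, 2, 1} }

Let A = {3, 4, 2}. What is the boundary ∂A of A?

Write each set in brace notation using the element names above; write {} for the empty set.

open subsets of A: {}, {4}, {2}, {3}, {3, 4}, {4, 2}, {3, 2}, {3, 4, 2}; so int(A) = {3, 4, 2}
closure: X∖int(X∖A) = X∖{} = {3, 4, 2, 1}
∂A = {3, 4, 2, 1} minus {3, 4, 2} = {1}

{1}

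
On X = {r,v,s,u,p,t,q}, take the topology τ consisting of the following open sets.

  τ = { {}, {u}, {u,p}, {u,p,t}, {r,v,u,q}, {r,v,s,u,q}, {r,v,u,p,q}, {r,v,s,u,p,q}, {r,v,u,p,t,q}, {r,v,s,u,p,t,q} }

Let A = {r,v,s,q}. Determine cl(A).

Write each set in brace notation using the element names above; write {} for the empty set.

X∖A={u,p,t}, int(X∖A)={u,p,t}, hence cl(A)={r,v,s,q}

{r,v,s,q}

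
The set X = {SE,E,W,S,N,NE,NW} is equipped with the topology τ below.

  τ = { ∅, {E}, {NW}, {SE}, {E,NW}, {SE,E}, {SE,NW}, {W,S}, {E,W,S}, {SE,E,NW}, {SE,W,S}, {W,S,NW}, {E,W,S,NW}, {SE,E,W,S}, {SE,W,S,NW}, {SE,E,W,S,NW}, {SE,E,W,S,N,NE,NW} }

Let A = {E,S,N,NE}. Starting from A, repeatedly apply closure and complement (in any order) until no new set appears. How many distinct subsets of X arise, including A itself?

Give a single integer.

10

cl via duality: int({SE,W,NW}) = {SE,NW}, so X∖{SE,NW} = {E,W,S,N,NE}
Write k for closure, c for complement:
  1. A     = {E,S,N,NE}
  2. kA    = {E,W,S,N,NE}
  3. cA    = {SE,W,NW}
  4. ckA   = {SE,NW}
  5. kcA   = {SE,W,S,N,NE,NW}
  6. kckA  = {SE,N,NE,NW}
  7. ckcA  = {E}
  8. ckckA = {E,W,S}
  9. kckcA = {E,N,NE}
  10. ckckcA = {SE,W,S,NW}
applying k or c yields no new set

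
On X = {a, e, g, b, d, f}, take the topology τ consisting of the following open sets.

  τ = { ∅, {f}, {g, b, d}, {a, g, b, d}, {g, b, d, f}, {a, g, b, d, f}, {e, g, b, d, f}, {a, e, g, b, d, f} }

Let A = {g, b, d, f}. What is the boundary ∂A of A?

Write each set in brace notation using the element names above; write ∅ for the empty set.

{a, e}

opens ⊆ A: ∅, {f}, {g, b, d}, {g, b, d, f}; union → int = {g, b, d, f}
complement {a, e}; its interior ∅; cl(A) = X∖∅ = {a, e, g, b, d, f}
boundary = {a, e, g, b, d, f} ∖ {g, b, d, f} = {a, e}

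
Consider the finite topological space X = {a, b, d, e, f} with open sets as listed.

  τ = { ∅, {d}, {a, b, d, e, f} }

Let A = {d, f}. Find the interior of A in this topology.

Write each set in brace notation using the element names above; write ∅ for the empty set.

{d}

interior: largest open inside A is {d} (from ∅, {d})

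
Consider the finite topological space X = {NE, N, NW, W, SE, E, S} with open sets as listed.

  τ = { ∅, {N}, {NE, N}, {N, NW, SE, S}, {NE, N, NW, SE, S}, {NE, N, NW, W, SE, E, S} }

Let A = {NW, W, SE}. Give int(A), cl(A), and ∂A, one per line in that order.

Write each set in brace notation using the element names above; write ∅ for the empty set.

int(A) = ∅
cl(A)  = {NW, W, SE, E, S}
∂A     = {NW, W, SE, E, S}

U open, U⊆A: ∅. int(A) = ⋃ = ∅
X∖A={NE, N, E, S}, int(X∖A)={NE, N}, hence cl(A)={NW, W, SE, E, S}
∂A: remove int from cl → {NW, W, SE, E, S}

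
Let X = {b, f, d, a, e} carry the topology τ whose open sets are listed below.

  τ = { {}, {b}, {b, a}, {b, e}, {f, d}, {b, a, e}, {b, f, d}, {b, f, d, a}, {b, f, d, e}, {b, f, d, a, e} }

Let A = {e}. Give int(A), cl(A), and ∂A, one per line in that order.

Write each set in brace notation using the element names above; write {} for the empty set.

int(A) = {}
cl(A)  = {e}
∂A     = {e}

interior: largest open inside A is {} (from {})
cl via duality: int({b, f, d, a}) = {b, f, d, a}, so X∖{b, f, d, a} = {e}
cl∖int = {e}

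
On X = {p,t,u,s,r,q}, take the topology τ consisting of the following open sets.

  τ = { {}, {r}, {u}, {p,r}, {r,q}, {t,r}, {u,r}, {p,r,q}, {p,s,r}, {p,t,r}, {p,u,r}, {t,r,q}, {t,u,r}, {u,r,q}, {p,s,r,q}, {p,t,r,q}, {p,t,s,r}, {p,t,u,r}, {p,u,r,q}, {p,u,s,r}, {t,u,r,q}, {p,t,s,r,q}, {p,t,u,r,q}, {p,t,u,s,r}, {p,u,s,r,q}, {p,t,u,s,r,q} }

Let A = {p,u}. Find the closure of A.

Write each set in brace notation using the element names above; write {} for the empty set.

{p,u,s}

X∖A={t,s,r,q}, int(X∖A)={t,r,q}, hence cl(A)={p,u,s}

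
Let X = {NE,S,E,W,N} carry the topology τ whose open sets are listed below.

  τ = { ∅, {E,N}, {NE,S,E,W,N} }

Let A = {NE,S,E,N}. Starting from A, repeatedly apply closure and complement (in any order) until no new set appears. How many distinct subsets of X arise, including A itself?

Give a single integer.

6

cl via duality: int({W}) = ∅, so X∖∅ = {NE,S,E,W,N}
Write k for closure, c for complement:
  1. A     = {NE,S,E,N}
  2. kA    = {NE,S,E,W,N}
  3. cA    = {W}
  4. ckA   = ∅
  5. kcA   = {NE,S,W}
  6. ckcA  = {E,N}
applying k or c yields no new set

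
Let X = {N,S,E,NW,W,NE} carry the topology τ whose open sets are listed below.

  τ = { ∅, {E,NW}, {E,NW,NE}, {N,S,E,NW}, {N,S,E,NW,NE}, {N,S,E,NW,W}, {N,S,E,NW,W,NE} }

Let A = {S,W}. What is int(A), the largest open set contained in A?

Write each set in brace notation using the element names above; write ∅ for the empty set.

opens ⊆ A: ∅; union → int = ∅

∅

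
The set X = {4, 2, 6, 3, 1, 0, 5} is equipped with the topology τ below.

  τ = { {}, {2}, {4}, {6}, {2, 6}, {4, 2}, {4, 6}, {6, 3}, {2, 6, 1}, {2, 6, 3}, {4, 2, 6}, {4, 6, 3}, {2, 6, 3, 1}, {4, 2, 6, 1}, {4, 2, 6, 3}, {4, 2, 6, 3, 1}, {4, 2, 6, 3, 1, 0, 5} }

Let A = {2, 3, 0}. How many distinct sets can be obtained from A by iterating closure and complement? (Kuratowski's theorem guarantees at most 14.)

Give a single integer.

8

X∖A={4, 6, 1, 5}, int(X∖A)={4, 6}, hence cl(A)={2, 3, 1, 0, 5}
Orbit (k=closure, c=complement):
  1. A     = {2, 3, 0}
  2. kA    = {2, 3, 1, 0, 5}
  3. cA    = {4, 6, 1, 5}
  4. ckA   = {4, 6}
  5. kcA   = {4, 6, 3, 1, 0, 5}
  6. ckcA  = {2}
  7. kckcA = {2, 1, 0, 5}
  8. ckckcA = {4, 6, 3}
(closed under both — stop)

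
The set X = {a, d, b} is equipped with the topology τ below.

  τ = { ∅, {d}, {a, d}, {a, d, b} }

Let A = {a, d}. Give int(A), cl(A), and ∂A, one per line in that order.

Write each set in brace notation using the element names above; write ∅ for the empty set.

int(A) = {a, d}
cl(A)  = {a, d, b}
∂A     = {b}

open subsets of A: ∅, {d}, {a, d}; so int(A) = {a, d}
closure: X∖int(X∖A) = X∖∅ = {a, d, b}
∂A = {a, d, b} minus {a, d} = {b}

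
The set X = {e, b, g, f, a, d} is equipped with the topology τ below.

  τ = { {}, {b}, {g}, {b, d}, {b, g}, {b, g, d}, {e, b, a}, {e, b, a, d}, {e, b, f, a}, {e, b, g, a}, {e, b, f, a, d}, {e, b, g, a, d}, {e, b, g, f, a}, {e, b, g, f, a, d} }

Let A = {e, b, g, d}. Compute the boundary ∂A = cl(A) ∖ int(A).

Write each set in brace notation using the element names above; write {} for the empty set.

U open, U⊆A: {}, {b}, {g}, {b, g}, {b, d}, {b, g, d}. int(A) = ⋃ = {b, g, d}
X∖A={f, a}, int(X∖A)={}, hence cl(A)={e, b, g, f, a, d}
∂A: remove int from cl → {e, f, a}

{e, f, a}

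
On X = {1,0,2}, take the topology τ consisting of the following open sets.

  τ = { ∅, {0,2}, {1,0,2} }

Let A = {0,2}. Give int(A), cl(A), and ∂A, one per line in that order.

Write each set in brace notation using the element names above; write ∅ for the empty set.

interior: largest open inside A is {0,2} (from ∅, {0,2})
cl via duality: int({1}) = ∅, so X∖∅ = {1,0,2}
cl∖int = {1}

int(A) = {0,2}
cl(A)  = {1,0,2}
∂A     = {1}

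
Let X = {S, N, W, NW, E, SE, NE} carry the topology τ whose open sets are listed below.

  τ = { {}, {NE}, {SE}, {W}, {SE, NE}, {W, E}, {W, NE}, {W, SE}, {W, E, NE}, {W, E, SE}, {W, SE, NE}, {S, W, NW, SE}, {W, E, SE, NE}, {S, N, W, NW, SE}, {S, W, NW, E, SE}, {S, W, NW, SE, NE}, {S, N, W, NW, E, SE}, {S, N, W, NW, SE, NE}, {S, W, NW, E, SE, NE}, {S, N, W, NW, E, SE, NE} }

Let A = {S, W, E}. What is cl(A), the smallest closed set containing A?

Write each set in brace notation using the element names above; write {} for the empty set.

complement {N, NW, SE, NE}; its interior {SE, NE}; cl(A) = X∖{SE, NE} = {S, N, W, NW, E}

{S, N, W, NW, E}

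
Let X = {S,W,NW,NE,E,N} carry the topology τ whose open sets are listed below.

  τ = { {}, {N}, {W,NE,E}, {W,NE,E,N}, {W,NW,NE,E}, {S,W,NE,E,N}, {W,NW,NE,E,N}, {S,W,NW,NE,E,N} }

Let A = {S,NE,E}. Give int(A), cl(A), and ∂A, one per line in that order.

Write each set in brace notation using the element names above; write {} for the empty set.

interior: largest open inside A is {} (from {})
cl via duality: int({W,NW,N}) = {N}, so X∖{N} = {S,W,NW,NE,E}
cl∖int = {S,W,NW,NE,E}

int(A) = {}
cl(A)  = {S,W,NW,NE,E}
∂A     = {S,W,NW,NE,E}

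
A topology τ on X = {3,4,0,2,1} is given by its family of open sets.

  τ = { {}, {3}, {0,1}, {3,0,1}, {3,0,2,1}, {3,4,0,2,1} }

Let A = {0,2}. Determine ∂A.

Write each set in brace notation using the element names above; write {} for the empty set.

opens ⊆ A: {}; union → int = {}
complement {3,4,1}; its interior {3}; cl(A) = X∖{3} = {4,0,2,1}
boundary = {4,0,2,1} ∖ {} = {4,0,2,1}

{4,0,2,1}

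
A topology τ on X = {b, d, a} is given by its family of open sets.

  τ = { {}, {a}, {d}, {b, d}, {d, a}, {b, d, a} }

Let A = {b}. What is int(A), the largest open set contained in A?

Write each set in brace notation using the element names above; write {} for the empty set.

{}

U open, U⊆A: {}. int(A) = ⋃ = {}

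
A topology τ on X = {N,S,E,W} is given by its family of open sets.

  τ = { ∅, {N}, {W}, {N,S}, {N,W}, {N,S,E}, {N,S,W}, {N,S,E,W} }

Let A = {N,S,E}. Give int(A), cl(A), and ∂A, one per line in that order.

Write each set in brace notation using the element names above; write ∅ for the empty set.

interior: largest open inside A is {N,S,E} (from ∅, {N}, {N,S}, {N,S,E})
cl via duality: int({W}) = {W}, so X∖{W} = {N,S,E}
cl∖int = ∅

int(A) = {N,S,E}
cl(A)  = {N,S,E}
∂A     = ∅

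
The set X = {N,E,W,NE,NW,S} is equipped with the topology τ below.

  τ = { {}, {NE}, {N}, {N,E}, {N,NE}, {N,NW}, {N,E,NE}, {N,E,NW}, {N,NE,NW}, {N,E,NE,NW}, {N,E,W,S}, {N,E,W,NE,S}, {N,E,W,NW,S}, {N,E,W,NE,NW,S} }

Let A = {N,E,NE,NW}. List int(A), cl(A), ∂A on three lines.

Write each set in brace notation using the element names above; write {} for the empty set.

int(A) = {N,E,NE,NW}
cl(A)  = {N,E,W,NE,NW,S}
∂A     = {W,S}

U open, U⊆A: {}, {N}, {NE}, {N,NW}, {N,E}, {N,NE}, {N,E,NE}, {N,NE,NW}, {N,E,NW}, {N,E,NE,NW}. int(A) = ⋃ = {N,E,NE,NW}
X∖A={W,S}, int(X∖A)={}, hence cl(A)={N,E,W,NE,NW,S}
∂A: remove int from cl → {W,S}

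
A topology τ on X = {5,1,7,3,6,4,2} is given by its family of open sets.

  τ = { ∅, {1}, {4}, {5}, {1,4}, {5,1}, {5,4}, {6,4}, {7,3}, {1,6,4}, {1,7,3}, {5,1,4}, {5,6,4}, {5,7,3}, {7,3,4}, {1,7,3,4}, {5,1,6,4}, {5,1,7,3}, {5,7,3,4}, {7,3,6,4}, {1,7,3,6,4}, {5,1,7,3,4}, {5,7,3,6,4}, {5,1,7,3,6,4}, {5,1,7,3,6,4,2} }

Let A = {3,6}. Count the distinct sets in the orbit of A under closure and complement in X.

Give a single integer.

X∖A={5,1,7,4,2}, int(X∖A)={5,1,4}, hence cl(A)={7,3,6,2}
Orbit (k=closure, c=complement):
  1. A     = {3,6}
  2. kA    = {7,3,6,2}
  3. cA    = {5,1,7,4,2}
  4. ckA   = {5,1,4}
  5. kcA   = {5,1,7,3,6,4,2}
  6. kckA  = {5,1,6,4,2}
  7. ckcA  = ∅
  8. ckckA = {7,3}
  9. kckckA = {7,3,2}
  10. ckckckA = {5,1,6,4}
(closed under both — stop)

10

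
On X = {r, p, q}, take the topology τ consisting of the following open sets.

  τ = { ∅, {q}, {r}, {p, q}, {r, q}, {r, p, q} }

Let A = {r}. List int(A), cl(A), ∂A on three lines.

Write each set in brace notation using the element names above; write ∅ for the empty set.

U open, U⊆A: ∅, {r}. int(A) = ⋃ = {r}
X∖A={p, q}, int(X∖A)={p, q}, hence cl(A)={r}
∂A: remove int from cl → ∅

int(A) = {r}
cl(A)  = {r}
∂A     = ∅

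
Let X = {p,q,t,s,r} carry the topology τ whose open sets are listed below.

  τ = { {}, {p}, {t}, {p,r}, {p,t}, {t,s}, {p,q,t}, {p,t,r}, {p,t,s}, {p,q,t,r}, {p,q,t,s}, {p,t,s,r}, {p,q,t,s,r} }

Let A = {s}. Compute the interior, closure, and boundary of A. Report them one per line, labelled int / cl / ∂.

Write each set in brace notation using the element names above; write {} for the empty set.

int(A) = {}
cl(A)  = {s}
∂A     = {s}

U open, U⊆A: {}. int(A) = ⋃ = {}
X∖A={p,q,t,r}, int(X∖A)={p,q,t,r}, hence cl(A)={s}
∂A: remove int from cl → {s}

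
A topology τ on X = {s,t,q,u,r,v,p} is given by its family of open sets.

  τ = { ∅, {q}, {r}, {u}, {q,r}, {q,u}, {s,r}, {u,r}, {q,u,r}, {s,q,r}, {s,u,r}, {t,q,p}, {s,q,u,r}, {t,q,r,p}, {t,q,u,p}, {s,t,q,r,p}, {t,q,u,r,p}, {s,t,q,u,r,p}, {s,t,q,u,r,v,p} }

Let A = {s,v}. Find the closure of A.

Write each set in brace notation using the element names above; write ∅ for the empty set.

{s,v}

complement {t,q,u,r,p}; its interior {t,q,u,r,p}; cl(A) = X∖{t,q,u,r,p} = {s,v}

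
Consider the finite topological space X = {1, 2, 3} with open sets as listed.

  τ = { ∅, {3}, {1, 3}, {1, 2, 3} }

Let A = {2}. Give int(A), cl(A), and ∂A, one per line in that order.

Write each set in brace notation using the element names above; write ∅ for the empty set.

int(A) = ∅
cl(A)  = {2}
∂A     = {2}

interior: largest open inside A is ∅ (from ∅)
cl via duality: int({1, 3}) = {1, 3}, so X∖{1, 3} = {2}
cl∖int = {2}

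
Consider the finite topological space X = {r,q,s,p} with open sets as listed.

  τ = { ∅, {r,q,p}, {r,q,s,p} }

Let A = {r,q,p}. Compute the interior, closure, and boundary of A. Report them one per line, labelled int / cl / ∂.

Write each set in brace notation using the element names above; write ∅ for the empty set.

interior: largest open inside A is {r,q,p} (from ∅, {r,q,p})
cl via duality: int({s}) = ∅, so X∖∅ = {r,q,s,p}
cl∖int = {s}

int(A) = {r,q,p}
cl(A)  = {r,q,s,p}
∂A     = {s}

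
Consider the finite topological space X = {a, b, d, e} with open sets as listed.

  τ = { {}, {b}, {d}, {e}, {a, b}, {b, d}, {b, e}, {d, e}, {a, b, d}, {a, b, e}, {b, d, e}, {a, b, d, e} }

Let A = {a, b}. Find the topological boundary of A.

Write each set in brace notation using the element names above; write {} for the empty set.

interior: largest open inside A is {a, b} (from {}, {b}, {a, b})
cl via duality: int({d, e}) = {d, e}, so X∖{d, e} = {a, b}
cl∖int = {}

{}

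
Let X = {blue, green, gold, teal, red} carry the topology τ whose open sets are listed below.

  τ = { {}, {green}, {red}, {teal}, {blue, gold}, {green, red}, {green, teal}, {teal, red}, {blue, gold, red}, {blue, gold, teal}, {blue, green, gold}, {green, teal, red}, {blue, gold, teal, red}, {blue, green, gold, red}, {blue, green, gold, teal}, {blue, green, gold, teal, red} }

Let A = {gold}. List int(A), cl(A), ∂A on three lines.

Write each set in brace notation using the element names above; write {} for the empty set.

int(A) = {}
cl(A)  = {blue, gold}
∂A     = {blue, gold}

opens ⊆ A: {}; union → int = {}
complement {blue, green, teal, red}; its interior {green, teal, red}; cl(A) = X∖{green, teal, red} = {blue, gold}
boundary = {blue, gold} ∖ {} = {blue, gold}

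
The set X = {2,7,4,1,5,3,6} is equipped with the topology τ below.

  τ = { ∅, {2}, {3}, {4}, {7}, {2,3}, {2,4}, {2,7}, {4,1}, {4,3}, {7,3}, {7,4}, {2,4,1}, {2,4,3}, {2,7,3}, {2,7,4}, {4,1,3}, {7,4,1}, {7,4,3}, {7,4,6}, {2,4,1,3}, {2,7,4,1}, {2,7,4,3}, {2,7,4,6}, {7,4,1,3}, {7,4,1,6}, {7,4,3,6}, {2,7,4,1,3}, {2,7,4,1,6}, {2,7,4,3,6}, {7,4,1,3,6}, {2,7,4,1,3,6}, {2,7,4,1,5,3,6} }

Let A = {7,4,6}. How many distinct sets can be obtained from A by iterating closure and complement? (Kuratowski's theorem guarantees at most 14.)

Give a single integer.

cl via duality: int({2,1,5,3}) = {2,3}, so X∖{2,3} = {7,4,1,5,6}
Write k for closure, c for complement:
  1. A     = {7,4,6}
  2. kA    = {7,4,1,5,6}
  3. cA    = {2,1,5,3}
  4. ckA   = {2,3}
  5. kckA  = {2,5,3}
  6. ckckA = {7,4,1,6}
applying k or c yields no new set

6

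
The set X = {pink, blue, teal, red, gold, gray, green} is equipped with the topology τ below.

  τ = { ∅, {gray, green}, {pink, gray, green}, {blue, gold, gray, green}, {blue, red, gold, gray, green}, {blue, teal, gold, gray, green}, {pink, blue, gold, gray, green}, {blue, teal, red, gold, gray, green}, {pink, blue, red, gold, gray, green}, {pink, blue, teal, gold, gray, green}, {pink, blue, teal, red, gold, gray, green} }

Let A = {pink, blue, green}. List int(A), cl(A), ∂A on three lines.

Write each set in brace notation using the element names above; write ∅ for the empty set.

int(A) = ∅
cl(A)  = {pink, blue, teal, red, gold, gray, green}
∂A     = {pink, blue, teal, red, gold, gray, green}

U open, U⊆A: ∅. int(A) = ⋃ = ∅
X∖A={teal, red, gold, gray}, int(X∖A)=∅, hence cl(A)={pink, blue, teal, red, gold, gray, green}
∂A: remove int from cl → {pink, blue, teal, red, gold, gray, green}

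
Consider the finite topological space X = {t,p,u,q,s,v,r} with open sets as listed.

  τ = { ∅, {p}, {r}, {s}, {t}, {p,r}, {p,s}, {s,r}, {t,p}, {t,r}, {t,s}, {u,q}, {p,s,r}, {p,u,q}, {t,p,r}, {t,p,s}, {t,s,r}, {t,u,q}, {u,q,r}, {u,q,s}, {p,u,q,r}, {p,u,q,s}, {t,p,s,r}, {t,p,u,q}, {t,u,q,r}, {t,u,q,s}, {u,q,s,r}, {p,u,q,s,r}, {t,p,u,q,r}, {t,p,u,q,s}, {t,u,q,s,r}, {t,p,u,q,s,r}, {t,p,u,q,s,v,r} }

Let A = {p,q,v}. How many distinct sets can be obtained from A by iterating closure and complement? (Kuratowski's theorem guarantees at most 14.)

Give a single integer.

10

complement {t,u,s,r}; its interior {t,s,r}; cl(A) = X∖{t,s,r} = {p,u,q,v}
With k = closure, c = complement:
  1. A     = {p,q,v}
  2. kA    = {p,u,q,v}
  3. cA    = {t,u,s,r}
  4. ckA   = {t,s,r}
  5. kcA   = {t,u,q,s,v,r}
  6. kckA  = {t,s,v,r}
  7. ckcA  = {p}
  8. ckckA = {p,u,q}
  9. kckcA = {p,v}
  10. ckckcA = {t,u,q,s,r}
k, c of each give nothing new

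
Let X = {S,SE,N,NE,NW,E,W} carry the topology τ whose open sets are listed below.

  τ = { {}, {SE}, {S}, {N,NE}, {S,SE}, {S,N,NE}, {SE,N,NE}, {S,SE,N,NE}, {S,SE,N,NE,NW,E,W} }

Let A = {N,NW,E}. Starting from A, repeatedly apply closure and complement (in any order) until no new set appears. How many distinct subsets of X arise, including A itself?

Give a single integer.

closure: X∖int(X∖A) = X∖{S,SE} = {N,NE,NW,E,W}
Let k=closure and c=complement:
  1. A     = {N,NW,E}
  2. kA    = {N,NE,NW,E,W}
  3. cA    = {S,SE,NE,W}
  4. ckA   = {S,SE}
  5. kcA   = {S,SE,N,NE,NW,E,W}
  6. kckA  = {S,SE,NW,E,W}
  7. ckcA  = {}
  8. ckckA = {N,NE}
— saturated at 8

8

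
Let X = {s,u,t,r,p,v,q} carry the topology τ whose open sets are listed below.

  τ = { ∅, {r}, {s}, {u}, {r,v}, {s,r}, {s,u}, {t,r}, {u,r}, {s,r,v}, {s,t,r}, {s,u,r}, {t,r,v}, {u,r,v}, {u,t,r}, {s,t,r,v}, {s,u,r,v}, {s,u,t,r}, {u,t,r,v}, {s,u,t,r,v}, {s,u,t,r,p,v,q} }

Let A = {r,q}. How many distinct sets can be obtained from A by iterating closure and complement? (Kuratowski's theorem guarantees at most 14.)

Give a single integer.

8

X∖A={s,u,t,p,v}, int(X∖A)={s,u}, hence cl(A)={t,r,p,v,q}
Orbit (k=closure, c=complement):
  1. A     = {r,q}
  2. kA    = {t,r,p,v,q}
  3. cA    = {s,u,t,p,v}
  4. ckA   = {s,u}
  5. kcA   = {s,u,t,p,v,q}
  6. kckA  = {s,u,p,q}
  7. ckcA  = {r}
  8. ckckA = {t,r,v}
(closed under both — stop)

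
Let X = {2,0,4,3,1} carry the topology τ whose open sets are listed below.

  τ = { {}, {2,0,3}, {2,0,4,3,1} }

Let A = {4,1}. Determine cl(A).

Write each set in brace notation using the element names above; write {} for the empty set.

{4,1}

complement {2,0,3}; its interior {2,0,3}; cl(A) = X∖{2,0,3} = {4,1}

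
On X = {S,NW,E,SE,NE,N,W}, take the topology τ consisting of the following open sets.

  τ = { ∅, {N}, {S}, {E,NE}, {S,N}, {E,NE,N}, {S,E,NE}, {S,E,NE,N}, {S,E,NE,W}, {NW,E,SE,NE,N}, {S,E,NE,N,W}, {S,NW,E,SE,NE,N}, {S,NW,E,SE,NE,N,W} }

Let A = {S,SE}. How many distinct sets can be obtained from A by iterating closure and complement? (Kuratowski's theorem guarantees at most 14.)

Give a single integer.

cl via duality: int({NW,E,NE,N,W}) = {E,NE,N}, so X∖{E,NE,N} = {S,NW,SE,W}
Write k for closure, c for complement:
  1. A     = {S,SE}
  2. kA    = {S,NW,SE,W}
  3. cA    = {NW,E,NE,N,W}
  4. ckA   = {E,NE,N}
  5. kcA   = {NW,E,SE,NE,N,W}
  6. ckcA  = {S}
  7. kckcA = {S,W}
  8. ckckcA = {NW,E,SE,NE,N}
applying k or c yields no new set

8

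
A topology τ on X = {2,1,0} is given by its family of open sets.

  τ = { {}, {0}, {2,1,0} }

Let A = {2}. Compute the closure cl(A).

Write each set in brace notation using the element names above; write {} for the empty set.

closure: X∖int(X∖A) = X∖{0} = {2,1}

{2,1}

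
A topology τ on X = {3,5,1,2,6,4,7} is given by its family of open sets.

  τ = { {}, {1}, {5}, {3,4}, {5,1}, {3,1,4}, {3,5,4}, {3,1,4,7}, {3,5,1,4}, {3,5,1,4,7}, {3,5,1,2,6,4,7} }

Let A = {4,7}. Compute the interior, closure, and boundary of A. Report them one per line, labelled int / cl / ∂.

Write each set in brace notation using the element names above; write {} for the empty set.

U open, U⊆A: {}. int(A) = ⋃ = {}
X∖A={3,5,1,2,6}, int(X∖A)={5,1}, hence cl(A)={3,2,6,4,7}
∂A: remove int from cl → {3,2,6,4,7}

int(A) = {}
cl(A)  = {3,2,6,4,7}
∂A     = {3,2,6,4,7}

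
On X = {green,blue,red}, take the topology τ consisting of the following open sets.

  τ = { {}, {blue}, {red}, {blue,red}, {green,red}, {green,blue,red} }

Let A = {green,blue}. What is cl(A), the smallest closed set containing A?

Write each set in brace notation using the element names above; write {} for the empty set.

complement {red}; its interior {red}; cl(A) = X∖{red} = {green,blue}

{green,blue}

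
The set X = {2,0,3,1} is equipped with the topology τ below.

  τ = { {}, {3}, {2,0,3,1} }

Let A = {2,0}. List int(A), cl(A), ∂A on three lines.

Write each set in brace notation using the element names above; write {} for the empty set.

int(A) = {}
cl(A)  = {2,0,1}
∂A     = {2,0,1}

opens ⊆ A: {}; union → int = {}
complement {3,1}; its interior {3}; cl(A) = X∖{3} = {2,0,1}
boundary = {2,0,1} ∖ {} = {2,0,1}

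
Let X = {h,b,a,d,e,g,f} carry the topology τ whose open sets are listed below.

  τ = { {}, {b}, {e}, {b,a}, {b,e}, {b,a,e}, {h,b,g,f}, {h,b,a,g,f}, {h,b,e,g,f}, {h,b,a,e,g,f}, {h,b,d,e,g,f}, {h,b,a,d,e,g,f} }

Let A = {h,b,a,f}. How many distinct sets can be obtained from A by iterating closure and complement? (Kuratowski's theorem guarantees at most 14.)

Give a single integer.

complement {d,e,g}; its interior {e}; cl(A) = X∖{e} = {h,b,a,d,g,f}
With k = closure, c = complement:
  1. A     = {h,b,a,f}
  2. kA    = {h,b,a,d,g,f}
  3. cA    = {d,e,g}
  4. ckA   = {e}
  5. kcA   = {h,d,e,g,f}
  6. kckA  = {d,e}
  7. ckcA  = {b,a}
  8. ckckA = {h,b,a,g,f}
k, c of each give nothing new

8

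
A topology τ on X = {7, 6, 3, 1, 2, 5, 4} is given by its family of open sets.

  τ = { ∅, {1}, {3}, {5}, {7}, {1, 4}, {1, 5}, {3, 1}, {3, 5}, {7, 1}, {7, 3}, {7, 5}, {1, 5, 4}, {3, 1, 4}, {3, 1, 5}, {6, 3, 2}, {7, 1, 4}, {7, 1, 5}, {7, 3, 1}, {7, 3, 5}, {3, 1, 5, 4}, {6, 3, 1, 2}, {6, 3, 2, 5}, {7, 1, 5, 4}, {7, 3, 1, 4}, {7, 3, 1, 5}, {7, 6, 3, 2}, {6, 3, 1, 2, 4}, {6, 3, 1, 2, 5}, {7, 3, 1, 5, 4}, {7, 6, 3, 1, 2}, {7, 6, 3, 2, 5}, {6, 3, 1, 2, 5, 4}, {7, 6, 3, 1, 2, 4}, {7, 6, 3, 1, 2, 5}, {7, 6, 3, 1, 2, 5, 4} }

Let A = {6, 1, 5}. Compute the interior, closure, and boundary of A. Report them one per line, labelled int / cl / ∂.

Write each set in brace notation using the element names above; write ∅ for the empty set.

opens ⊆ A: ∅, {1}, {5}, {1, 5}; union → int = {1, 5}
complement {7, 3, 2, 4}; its interior {7, 3}; cl(A) = X∖{7, 3} = {6, 1, 2, 5, 4}
boundary = {6, 1, 2, 5, 4} ∖ {1, 5} = {6, 2, 4}

int(A) = {1, 5}
cl(A)  = {6, 1, 2, 5, 4}
∂A     = {6, 2, 4}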